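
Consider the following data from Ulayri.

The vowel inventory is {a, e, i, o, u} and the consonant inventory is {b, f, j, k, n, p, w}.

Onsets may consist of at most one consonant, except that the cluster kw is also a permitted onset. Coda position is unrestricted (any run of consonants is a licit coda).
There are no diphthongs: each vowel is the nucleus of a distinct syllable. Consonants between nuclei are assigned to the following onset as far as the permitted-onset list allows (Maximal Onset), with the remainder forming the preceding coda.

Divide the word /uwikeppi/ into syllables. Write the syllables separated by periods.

u.wi.kep.pi

Vowels present: u, i, e, i; each is a nucleus, giving 4 syllables.
σ1/σ2 boundary: /w/ → onset of the next syllable (single consonants are always licit onsets).
σ2/σ3 boundary: just /k/ — single C goes to the following onset.
σ3/σ4 boundary: /pp/ — longest licit onset from the right is /p/, leaving /p/ as coda.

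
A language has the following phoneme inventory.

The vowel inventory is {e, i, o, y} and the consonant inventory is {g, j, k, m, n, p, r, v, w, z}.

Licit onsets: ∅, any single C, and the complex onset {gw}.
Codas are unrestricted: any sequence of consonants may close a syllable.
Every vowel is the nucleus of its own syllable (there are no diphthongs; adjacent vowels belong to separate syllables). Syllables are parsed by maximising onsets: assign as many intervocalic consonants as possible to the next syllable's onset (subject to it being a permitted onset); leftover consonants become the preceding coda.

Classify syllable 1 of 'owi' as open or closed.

Nuclei (vowels): o, i → 2 syllables.
Between /o/ (V1) and /i/ (V2): just /w/ — single C goes to the following onset.
So the parse is o.wi.
Syllable 1 is /o/; it ends in its nucleus with no coda, so it is open.

open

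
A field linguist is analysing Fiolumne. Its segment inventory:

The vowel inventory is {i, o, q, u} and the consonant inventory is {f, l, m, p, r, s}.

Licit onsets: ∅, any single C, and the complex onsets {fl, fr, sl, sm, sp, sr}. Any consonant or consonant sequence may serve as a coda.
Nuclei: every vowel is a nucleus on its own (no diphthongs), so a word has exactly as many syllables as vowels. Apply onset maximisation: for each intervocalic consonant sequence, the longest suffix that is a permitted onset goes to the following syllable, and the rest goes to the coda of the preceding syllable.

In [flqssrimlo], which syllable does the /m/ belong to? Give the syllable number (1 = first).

The vowels are q, i, o — 3 nuclei, so 3 syllables.
/q…i/ gap (V1→V2): /ssr/ splits as /s/ + /sr/ (/sr/ is the longest suffix that is a licit onset).
/i…o/ gap (V2→V3): /ml/ — longest licit onset from the right is /l/, leaving /m/ as coda.
Syllabification: flqs.srim.lo.
The /m/ is in the coda of syllable 2 (/srim/).

2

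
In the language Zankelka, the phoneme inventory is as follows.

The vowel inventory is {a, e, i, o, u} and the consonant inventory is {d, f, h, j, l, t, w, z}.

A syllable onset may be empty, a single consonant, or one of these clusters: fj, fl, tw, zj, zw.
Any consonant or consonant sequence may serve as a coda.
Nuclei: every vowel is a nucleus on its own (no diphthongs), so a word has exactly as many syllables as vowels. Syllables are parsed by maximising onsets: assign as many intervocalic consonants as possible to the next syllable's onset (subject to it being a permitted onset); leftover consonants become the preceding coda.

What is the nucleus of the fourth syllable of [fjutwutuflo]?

Nuclei (vowels): u, u, u, o → 4 syllables.
The fourth nucleus (vowel 4 from the left) is /o/.

o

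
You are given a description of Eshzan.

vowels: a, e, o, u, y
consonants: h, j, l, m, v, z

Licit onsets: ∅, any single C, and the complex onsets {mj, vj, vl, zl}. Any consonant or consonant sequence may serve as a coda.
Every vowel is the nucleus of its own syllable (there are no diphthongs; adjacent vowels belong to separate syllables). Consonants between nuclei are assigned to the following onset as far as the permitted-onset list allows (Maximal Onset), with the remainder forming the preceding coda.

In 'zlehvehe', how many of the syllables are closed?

1

The vowels are e, e, e — 3 nuclei, so 3 syllables.
σ1/σ2 boundary: /hv/ — longest licit onset from the right is /v/, leaving /h/ as coda.
σ2/σ3 boundary: /h/ → onset of the next syllable (single consonants are always licit onsets).
Result: zleh.ve.he.
Classifying each syllable: /zleh/ (closed), /ve/ (open), /he/ (open).
Closed syllables: 1.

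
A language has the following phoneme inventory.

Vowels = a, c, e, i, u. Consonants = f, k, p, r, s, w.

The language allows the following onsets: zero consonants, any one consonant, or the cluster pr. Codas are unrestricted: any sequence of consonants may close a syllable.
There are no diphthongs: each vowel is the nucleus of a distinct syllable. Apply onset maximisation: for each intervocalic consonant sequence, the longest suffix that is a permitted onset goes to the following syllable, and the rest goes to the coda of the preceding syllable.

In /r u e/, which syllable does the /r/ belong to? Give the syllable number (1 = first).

1

Vowels present: u, e; each is a nucleus, giving 2 syllables.
/u…e/ gap (V1→V2): hiatus — the boundary sits between the two vowels.
Syllabification: ru.e.
The /r/ is in the onset of syllable 1 (/ru/).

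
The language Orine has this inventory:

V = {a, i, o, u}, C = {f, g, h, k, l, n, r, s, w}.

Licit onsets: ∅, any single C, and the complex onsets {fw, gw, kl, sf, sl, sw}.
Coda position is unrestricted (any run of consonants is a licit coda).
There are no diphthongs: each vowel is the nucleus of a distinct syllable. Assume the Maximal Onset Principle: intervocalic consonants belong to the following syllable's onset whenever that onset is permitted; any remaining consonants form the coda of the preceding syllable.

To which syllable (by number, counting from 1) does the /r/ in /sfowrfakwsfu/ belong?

Vowels present: o, a, u; each is a nucleus, giving 3 syllables.
σ1/σ2 boundary: /wrf/ — longest licit onset from the right is /f/, leaving /wr/ as coda.
σ2/σ3 boundary: /kwsf/ — longest licit onset from the right is /sf/, leaving /kw/ as coda.
So the parse is sfowr.fakw.sfu.
The /r/ is in the coda of syllable 1 (/sfowr/).

1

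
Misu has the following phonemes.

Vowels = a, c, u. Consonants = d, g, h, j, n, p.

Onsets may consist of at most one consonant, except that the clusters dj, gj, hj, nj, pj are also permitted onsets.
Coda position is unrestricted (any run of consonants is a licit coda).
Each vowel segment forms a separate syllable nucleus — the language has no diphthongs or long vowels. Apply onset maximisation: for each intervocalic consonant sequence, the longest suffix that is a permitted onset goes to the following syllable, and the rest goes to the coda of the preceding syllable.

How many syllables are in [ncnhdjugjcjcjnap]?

5

Vowels present: c, u, c, c, a; each is a nucleus, giving 5 syllables.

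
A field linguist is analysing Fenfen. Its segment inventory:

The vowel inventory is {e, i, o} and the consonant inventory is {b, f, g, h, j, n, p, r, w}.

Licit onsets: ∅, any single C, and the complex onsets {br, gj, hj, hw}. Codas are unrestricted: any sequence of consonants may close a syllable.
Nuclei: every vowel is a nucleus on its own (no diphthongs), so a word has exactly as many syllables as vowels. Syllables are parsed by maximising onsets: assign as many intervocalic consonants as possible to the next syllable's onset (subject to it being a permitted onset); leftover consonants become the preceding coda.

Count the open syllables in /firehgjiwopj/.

The vowels are i, e, i, o — 4 nuclei, so 4 syllables.
/i…e/ gap (V1→V2): /r/ is a single consonant, so it becomes the next onset.
/e…i/ gap (V2→V3): /hgj/ splits as /h/ + /gj/ (/gj/ is the longest suffix that is a licit onset).
/i…o/ gap (V3→V4): just /w/ — single C goes to the following onset.
Syllabification: fi.reh.gji.wopj.
Classifying each syllable: /fi/ (open), /reh/ (closed), /gji/ (open), /wopj/ (closed).
Open syllables: 2.

2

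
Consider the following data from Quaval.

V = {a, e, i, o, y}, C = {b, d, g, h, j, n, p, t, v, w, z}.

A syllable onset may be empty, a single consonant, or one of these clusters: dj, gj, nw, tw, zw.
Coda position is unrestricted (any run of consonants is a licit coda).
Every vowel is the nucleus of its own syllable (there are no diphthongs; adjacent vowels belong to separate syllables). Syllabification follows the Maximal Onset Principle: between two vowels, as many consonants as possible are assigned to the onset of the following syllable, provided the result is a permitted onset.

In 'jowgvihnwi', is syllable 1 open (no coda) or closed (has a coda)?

closed

Vowels present: o, i, i; each is a nucleus, giving 3 syllables.
Between /o/ (V1) and /i/ (V2): /wgv/; trying suffixes from longest down, /v/ is the first permitted one, so coda /wg/ | onset /v/.
Between /i/ (V2) and /i/ (V3): /hnw/ splits as /h/ + /nw/ (/nw/ is the longest suffix that is a licit onset).
Putting it together: jowg.vih.nwi.
Syllable 1 is /jowg/ with coda /wg/, so it is closed.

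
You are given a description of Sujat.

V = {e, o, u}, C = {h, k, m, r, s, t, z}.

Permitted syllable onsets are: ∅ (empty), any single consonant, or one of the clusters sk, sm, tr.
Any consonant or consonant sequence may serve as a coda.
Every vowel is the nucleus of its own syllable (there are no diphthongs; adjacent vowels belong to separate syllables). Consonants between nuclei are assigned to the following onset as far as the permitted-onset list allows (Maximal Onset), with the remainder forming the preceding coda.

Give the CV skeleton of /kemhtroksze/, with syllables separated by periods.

CVCC.CCVCC.CV

The vowels are e, o, e — 3 nuclei, so 3 syllables.
Between /e/ (V1) and /o/ (V2): cluster /mhtr/ — the longest permitted-onset suffix is /tr/; onset = /tr/, preceding coda = /mh/.
Between /o/ (V2) and /e/ (V3): cluster /ksz/ — the longest permitted-onset suffix is /z/; onset = /z/, preceding coda = /ks/.
Syllabification: kemh.troks.ze.
Mapping each syllable to C/V: /kemh/ → CVCC, /troks/ → CCVCC, /ze/ → CV.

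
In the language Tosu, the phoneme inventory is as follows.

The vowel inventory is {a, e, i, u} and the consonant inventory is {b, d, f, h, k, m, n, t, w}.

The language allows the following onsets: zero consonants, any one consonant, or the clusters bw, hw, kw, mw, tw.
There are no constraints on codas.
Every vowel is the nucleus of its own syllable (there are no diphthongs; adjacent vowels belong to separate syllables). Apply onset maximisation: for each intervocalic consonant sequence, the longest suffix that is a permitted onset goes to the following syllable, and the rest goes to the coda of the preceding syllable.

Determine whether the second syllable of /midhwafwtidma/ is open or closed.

Vowels present: i, a, i, a; each is a nucleus, giving 4 syllables.
σ1/σ2 boundary: cluster /dhw/ — the longest permitted-onset suffix is /hw/; onset = /hw/, preceding coda = /d/.
σ2/σ3 boundary: /fwt/; trying suffixes from longest down, /t/ is the first permitted one, so coda /fw/ | onset /t/.
σ3/σ4 boundary: /dm/ splits as /d/ + /m/ (/m/ is the longest suffix that is a licit onset).
Result: mid.hwafw.tid.ma.
Syllable 2 is /hwafw/ with coda /fw/, so it is closed.

closed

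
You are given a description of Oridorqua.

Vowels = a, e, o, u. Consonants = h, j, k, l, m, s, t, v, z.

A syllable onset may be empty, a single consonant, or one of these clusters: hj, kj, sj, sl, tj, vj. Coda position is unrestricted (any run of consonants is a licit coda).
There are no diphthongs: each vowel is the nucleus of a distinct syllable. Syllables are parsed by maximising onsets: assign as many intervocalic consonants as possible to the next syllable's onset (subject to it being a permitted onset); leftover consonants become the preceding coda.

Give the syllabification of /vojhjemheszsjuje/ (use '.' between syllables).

voj.hjem.hesz.sju.je

Vowels present: o, e, e, u, e; each is a nucleus, giving 5 syllables.
σ1/σ2 boundary: /jhj/ splits as /j/ + /hj/ (/hj/ is the longest suffix that is a licit onset).
σ2/σ3 boundary: /mh/; trying suffixes from longest down, /h/ is the first permitted one, so coda /m/ | onset /h/.
σ3/σ4 boundary: /szsj/; trying suffixes from longest down, /sj/ is the first permitted one, so coda /sz/ | onset /sj/.
σ4/σ5 boundary: /j/ → onset of the next syllable (single consonants are always licit onsets).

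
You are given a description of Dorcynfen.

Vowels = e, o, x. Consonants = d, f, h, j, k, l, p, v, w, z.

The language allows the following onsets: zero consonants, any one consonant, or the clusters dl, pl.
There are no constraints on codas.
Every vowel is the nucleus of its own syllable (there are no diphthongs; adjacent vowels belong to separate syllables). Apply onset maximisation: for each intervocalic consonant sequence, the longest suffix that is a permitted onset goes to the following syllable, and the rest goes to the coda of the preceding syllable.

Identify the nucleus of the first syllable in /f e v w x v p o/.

e

The vowels are e, x, o — 3 nuclei, so 3 syllables.
The first nucleus (vowel 1 from the left) is /e/.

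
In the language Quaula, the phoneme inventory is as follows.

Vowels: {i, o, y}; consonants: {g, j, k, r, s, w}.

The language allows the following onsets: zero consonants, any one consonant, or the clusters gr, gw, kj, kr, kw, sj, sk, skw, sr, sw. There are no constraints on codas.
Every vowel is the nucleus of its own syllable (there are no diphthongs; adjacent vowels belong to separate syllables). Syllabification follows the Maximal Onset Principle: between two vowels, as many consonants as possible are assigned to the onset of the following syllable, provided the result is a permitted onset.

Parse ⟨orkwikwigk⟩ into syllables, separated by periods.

Vowels present: o, i, i; each is a nucleus, giving 3 syllables.
σ1/σ2 boundary: /rkw/; trying suffixes from longest down, /kw/ is the first permitted one, so coda /r/ | onset /kw/.
σ2/σ3 boundary: cluster /kw/ — /kw/ is itself a permitted onset, so the whole cluster goes right; preceding coda = ∅.

or.kwi.kwigk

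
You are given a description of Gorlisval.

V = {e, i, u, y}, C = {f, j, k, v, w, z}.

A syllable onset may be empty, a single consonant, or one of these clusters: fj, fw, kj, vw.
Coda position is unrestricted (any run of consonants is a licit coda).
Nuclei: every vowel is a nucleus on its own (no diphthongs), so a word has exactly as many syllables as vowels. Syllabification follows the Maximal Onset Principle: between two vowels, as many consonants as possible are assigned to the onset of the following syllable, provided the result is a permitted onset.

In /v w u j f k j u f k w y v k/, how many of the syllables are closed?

Nuclei (vowels): u, u, y → 3 syllables.
V1 /u/ – V2 /u/: /jfkj/ splits as /jf/ + /kj/ (/kj/ is the longest suffix that is a licit onset).
V2 /u/ – V3 /y/: /fkw/ splits as /fk/ + /w/ (/w/ is the longest suffix that is a licit onset).
Putting it together: vwujf.kjufk.wyvk.
Classifying each syllable: /vwujf/ (closed), /kjufk/ (closed), /wyvk/ (closed).
Closed syllables: 3.

3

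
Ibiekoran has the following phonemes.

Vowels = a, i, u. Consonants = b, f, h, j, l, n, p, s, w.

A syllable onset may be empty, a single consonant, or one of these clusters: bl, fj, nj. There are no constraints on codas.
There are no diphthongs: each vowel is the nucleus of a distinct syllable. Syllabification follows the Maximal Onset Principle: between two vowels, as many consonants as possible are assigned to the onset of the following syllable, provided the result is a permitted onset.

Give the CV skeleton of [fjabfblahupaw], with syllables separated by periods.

CCVCC.CCV.CV.CVC

Vowels present: a, a, u, a; each is a nucleus, giving 4 syllables.
/a…a/ gap (V1→V2): /bfbl/; trying suffixes from longest down, /bl/ is the first permitted one, so coda /bf/ | onset /bl/.
/a…u/ gap (V2→V3): /h/ → onset of the next syllable (single consonants are always licit onsets).
/u…a/ gap (V3→V4): just /p/ — single C goes to the following onset.
Putting it together: fjabf.bla.hu.paw.
Mapping each syllable to C/V: /fjabf/ → CCVCC, /bla/ → CCV, /hu/ → CV, /paw/ → CVC.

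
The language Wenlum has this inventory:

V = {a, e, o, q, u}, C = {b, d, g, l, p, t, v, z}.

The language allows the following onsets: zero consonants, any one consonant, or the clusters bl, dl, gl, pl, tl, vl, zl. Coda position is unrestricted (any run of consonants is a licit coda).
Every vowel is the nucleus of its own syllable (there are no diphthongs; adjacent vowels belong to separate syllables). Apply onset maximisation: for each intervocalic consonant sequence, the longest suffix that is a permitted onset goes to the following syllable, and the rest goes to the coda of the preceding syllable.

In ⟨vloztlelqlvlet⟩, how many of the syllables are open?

The vowels are o, e, q, e — 4 nuclei, so 4 syllables.
/o…e/ gap (V1→V2): /ztl/ — longest licit onset from the right is /tl/, leaving /z/ as coda.
/e…q/ gap (V2→V3): /l/ is a single consonant, so it becomes the next onset.
/q…e/ gap (V3→V4): /lvl/ splits as /l/ + /vl/ (/vl/ is the longest suffix that is a licit onset).
Result: vloz.tle.lql.vlet.
Classifying each syllable: /vloz/ (closed), /tle/ (open), /lql/ (closed), /vlet/ (closed).
Open syllables: 1.

1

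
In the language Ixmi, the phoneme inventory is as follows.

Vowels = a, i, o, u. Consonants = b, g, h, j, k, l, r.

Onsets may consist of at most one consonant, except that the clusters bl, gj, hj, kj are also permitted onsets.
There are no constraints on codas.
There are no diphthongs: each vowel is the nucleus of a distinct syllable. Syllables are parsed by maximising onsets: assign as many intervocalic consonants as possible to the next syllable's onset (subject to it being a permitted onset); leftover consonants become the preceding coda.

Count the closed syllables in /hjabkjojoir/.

Vowels present: a, o, o, i; each is a nucleus, giving 4 syllables.
V1 /a/ – V2 /o/: cluster /bkj/ — the longest permitted-onset suffix is /kj/; onset = /kj/, preceding coda = /b/.
V2 /o/ – V3 /o/: just /j/ — single C goes to the following onset.
V3 /o/ – V4 /i/: hiatus — the boundary sits between the two vowels.
So the parse is hjab.kjo.jo.ir.
Classifying each syllable: /hjab/ (closed), /kjo/ (open), /jo/ (open), /ir/ (closed).
Closed syllables: 2.

2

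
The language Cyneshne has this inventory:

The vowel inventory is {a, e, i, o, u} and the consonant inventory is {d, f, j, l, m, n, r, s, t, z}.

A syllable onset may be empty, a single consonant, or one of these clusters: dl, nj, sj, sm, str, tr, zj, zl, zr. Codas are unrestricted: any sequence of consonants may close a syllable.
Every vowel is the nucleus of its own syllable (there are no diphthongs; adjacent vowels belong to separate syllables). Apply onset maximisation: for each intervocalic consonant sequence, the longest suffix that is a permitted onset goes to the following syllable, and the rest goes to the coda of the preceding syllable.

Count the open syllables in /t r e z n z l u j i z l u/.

3

The vowels are e, u, i, u — 4 nuclei, so 4 syllables.
V1 /e/ – V2 /u/: /znzl/ splits as /zn/ + /zl/ (/zl/ is the longest suffix that is a licit onset).
V2 /u/ – V3 /i/: /j/ is a single consonant, so it becomes the next onset.
V3 /i/ – V4 /u/: cluster /zl/ — /zl/ is itself a permitted onset, so the whole cluster goes right; preceding coda = ∅.
Result: trezn.zlu.ji.zlu.
Classifying each syllable: /trezn/ (closed), /zlu/ (open), /ji/ (open), /zlu/ (open).
Open syllables: 3.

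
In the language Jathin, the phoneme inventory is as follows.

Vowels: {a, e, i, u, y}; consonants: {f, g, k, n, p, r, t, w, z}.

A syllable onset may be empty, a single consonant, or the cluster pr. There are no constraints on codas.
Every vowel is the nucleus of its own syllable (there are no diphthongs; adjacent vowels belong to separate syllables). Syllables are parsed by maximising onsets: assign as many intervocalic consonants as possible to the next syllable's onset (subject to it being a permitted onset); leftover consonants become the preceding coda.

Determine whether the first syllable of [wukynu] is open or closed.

open

Vowels present: u, y, u; each is a nucleus, giving 3 syllables.
V1 /u/ – V2 /y/: just /k/ — single C goes to the following onset.
V2 /y/ – V3 /u/: /n/ → onset of the next syllable (single consonants are always licit onsets).
Result: wu.ky.nu.
Syllable 1 is /wu/; it ends in its nucleus with no coda, so it is open.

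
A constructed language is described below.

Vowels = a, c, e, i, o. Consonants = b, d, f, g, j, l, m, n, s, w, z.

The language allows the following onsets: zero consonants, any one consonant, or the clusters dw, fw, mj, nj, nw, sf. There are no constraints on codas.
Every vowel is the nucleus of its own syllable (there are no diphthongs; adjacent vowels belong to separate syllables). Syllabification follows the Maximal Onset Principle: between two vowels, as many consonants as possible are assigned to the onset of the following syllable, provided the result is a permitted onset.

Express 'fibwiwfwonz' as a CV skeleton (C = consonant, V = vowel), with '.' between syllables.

CVC.CVC.CCVCC

The vowels are i, i, o — 3 nuclei, so 3 syllables.
σ1/σ2 boundary: /bw/; trying suffixes from longest down, /w/ is the first permitted one, so coda /b/ | onset /w/.
σ2/σ3 boundary: /wfw/; trying suffixes from longest down, /fw/ is the first permitted one, so coda /w/ | onset /fw/.
Result: fib.wiw.fwonz.
Mapping each syllable to C/V: /fib/ → CVC, /wiw/ → CVC, /fwonz/ → CCVCC.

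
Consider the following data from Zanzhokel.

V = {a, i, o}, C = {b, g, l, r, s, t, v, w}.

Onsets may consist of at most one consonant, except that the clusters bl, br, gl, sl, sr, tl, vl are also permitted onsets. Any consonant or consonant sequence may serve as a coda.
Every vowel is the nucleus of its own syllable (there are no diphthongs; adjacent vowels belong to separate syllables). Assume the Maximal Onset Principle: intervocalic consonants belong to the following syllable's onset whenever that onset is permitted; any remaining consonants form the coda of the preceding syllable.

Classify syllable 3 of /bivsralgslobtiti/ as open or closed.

Vowels present: i, a, o, i, i; each is a nucleus, giving 5 syllables.
/i…a/ gap (V1→V2): /vsr/ — longest licit onset from the right is /sr/, leaving /v/ as coda.
/a…o/ gap (V2→V3): /lgsl/ — longest licit onset from the right is /sl/, leaving /lg/ as coda.
/o…i/ gap (V3→V4): /bt/ splits as /b/ + /t/ (/t/ is the longest suffix that is a licit onset).
/i…i/ gap (V4→V5): /t/ → onset of the next syllable (single consonants are always licit onsets).
Putting it together: biv.sralg.slob.ti.ti.
Syllable 3 is /slob/ with coda /b/, so it is closed.

closed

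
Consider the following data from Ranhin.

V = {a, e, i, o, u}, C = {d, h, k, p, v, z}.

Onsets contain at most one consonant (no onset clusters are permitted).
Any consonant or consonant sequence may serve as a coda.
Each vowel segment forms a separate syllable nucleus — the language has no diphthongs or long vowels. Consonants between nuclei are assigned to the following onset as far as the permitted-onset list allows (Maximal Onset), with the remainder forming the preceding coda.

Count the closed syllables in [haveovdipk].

The vowels are a, e, o, i — 4 nuclei, so 4 syllables.
Between /a/ (V1) and /e/ (V2): just /v/ — single C goes to the following onset.
Between /e/ (V2) and /o/ (V3): hiatus — the boundary sits between the two vowels.
Between /o/ (V3) and /i/ (V4): /vd/ — longest licit onset from the right is /d/, leaving /v/ as coda.
So the parse is ha.ve.ov.dipk.
Classifying each syllable: /ha/ (open), /ve/ (open), /ov/ (closed), /dipk/ (closed).
Closed syllables: 2.

2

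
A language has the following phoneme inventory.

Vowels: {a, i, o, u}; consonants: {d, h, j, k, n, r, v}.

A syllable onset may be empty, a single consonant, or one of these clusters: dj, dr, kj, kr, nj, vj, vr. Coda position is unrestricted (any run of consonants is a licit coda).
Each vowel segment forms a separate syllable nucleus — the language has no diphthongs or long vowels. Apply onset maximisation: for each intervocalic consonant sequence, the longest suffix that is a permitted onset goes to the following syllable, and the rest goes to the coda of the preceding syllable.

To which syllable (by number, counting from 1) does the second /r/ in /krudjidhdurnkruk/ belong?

The vowels are u, i, u, u — 4 nuclei, so 4 syllables.
/u…i/ gap (V1→V2): /dj/ is a licit onset in full, so it all attaches to the next syllable.
/i…u/ gap (V2→V3): /dhd/; trying suffixes from longest down, /d/ is the first permitted one, so coda /dh/ | onset /d/.
/u…u/ gap (V3→V4): /rnkr/ splits as /rn/ + /kr/ (/kr/ is the longest suffix that is a licit onset).
Result: kru.djidh.durn.kruk.
The second /r/ is in the coda of syllable 3 (/durn/).

3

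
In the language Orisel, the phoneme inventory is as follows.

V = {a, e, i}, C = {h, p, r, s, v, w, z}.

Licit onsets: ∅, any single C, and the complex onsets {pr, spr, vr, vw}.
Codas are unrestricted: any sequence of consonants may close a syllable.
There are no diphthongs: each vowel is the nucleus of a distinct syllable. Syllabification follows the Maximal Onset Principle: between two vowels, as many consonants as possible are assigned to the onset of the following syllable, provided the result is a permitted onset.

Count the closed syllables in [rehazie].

0

Vowels present: e, a, i, e; each is a nucleus, giving 4 syllables.
/e…a/ gap (V1→V2): /h/ is a single consonant, so it becomes the next onset.
/a…i/ gap (V2→V3): just /z/ — single C goes to the following onset.
/i…e/ gap (V3→V4): nothing intervenes; syllable break is V.V.
Syllabification: re.ha.zi.e.
Classifying each syllable: /re/ (open), /ha/ (open), /zi/ (open), /e/ (open).
Closed syllables: 0.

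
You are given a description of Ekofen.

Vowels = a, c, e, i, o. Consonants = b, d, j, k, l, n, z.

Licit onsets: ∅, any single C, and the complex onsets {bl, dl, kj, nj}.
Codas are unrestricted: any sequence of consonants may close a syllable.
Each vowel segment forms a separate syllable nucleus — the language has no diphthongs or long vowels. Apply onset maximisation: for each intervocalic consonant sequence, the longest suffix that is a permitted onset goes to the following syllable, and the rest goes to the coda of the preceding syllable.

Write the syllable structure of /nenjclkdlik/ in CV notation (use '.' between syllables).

Vowels present: e, c, i; each is a nucleus, giving 3 syllables.
V1 /e/ – V2 /c/: /nj/ — entire cluster is a permitted onset → onset /nj/, coda ∅.
V2 /c/ – V3 /i/: /lkdl/; trying suffixes from longest down, /dl/ is the first permitted one, so coda /lk/ | onset /dl/.
Putting it together: ne.njclk.dlik.
Mapping each syllable to C/V: /ne/ → CV, /njclk/ → CCVCC, /dlik/ → CCVC.

CV.CCVCC.CCVC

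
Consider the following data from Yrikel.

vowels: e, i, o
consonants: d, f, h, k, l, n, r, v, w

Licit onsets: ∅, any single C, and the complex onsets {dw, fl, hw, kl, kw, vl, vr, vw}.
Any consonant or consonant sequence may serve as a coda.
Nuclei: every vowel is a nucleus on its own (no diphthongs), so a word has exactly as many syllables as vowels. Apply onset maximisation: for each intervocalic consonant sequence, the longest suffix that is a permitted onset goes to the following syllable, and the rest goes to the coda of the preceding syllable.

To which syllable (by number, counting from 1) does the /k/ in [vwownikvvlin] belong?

The vowels are o, i, i — 3 nuclei, so 3 syllables.
Between /o/ (V1) and /i/ (V2): /wn/; trying suffixes from longest down, /n/ is the first permitted one, so coda /w/ | onset /n/.
Between /i/ (V2) and /i/ (V3): cluster /kvvl/ — the longest permitted-onset suffix is /vl/; onset = /vl/, preceding coda = /kv/.
Syllabification: vwow.nikv.vlin.
The /k/ is in the coda of syllable 2 (/nikv/).

2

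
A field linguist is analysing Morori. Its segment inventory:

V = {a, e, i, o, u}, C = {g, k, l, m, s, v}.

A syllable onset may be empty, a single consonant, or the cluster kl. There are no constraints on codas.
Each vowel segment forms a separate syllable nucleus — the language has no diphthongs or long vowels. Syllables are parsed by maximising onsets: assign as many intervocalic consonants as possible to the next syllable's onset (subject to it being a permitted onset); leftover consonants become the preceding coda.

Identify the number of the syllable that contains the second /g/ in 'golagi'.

3

The vowels are o, a, i — 3 nuclei, so 3 syllables.
V1 /o/ – V2 /a/: /l/ is a single consonant, so it becomes the next onset.
V2 /a/ – V3 /i/: /g/ → onset of the next syllable (single consonants are always licit onsets).
Result: go.la.gi.
The second /g/ is in the onset of syllable 3 (/gi/).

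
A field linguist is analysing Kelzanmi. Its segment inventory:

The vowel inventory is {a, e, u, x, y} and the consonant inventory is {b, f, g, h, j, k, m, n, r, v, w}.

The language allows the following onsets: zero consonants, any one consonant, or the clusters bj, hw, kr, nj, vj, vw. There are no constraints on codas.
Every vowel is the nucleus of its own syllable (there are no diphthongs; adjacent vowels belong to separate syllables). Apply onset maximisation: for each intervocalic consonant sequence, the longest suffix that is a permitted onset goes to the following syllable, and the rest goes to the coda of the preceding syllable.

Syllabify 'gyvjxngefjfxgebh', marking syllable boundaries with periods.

Nuclei (vowels): y, x, e, x, e → 5 syllables.
/y…x/ gap (V1→V2): cluster /vj/ — /vj/ is itself a permitted onset, so the whole cluster goes right; preceding coda = ∅.
/x…e/ gap (V2→V3): /ng/ splits as /n/ + /g/ (/g/ is the longest suffix that is a licit onset).
/e…x/ gap (V3→V4): cluster /fjf/ — the longest permitted-onset suffix is /f/; onset = /f/, preceding coda = /fj/.
/x…e/ gap (V4→V5): /g/ → onset of the next syllable (single consonants are always licit onsets).

gy.vjxn.gefj.fx.gebh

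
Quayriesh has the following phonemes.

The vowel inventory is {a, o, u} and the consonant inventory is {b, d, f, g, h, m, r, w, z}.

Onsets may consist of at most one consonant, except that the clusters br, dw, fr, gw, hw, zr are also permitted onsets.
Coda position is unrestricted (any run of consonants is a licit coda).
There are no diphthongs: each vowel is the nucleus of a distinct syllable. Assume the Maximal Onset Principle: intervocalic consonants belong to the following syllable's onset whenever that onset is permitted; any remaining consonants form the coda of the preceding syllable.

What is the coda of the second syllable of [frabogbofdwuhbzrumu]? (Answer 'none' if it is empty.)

g

Vowels present: a, o, o, u, u, u; each is a nucleus, giving 6 syllables.
/a…o/ gap (V1→V2): /b/ → onset of the next syllable (single consonants are always licit onsets).
/o…o/ gap (V2→V3): /gb/ splits as /g/ + /b/ (/b/ is the longest suffix that is a licit onset).
/o…u/ gap (V3→V4): /fdw/; trying suffixes from longest down, /dw/ is the first permitted one, so coda /f/ | onset /dw/.
/u…u/ gap (V4→V5): cluster /hbzr/ — the longest permitted-onset suffix is /zr/; onset = /zr/, preceding coda = /hb/.
/u…u/ gap (V5→V6): just /m/ — single C goes to the following onset.
Putting it together: fra.bog.bof.dwuhb.zru.mu.
Syllable 2 is /bog/: onset /b/, nucleus /o/, coda /g/.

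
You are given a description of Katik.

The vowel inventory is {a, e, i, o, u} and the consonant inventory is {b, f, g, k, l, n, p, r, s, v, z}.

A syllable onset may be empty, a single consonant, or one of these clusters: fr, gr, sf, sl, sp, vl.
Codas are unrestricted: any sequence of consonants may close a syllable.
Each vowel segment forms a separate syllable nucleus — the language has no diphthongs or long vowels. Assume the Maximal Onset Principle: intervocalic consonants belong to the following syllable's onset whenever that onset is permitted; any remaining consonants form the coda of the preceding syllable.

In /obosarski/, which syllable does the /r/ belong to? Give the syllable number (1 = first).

Vowels present: o, o, a, i; each is a nucleus, giving 4 syllables.
/o…o/ gap (V1→V2): /b/ is a single consonant, so it becomes the next onset.
/o…a/ gap (V2→V3): /s/ → onset of the next syllable (single consonants are always licit onsets).
/a…i/ gap (V3→V4): cluster /rsk/ — the longest permitted-onset suffix is /k/; onset = /k/, preceding coda = /rs/.
Putting it together: o.bo.sars.ki.
The /r/ is in the coda of syllable 3 (/sars/).

3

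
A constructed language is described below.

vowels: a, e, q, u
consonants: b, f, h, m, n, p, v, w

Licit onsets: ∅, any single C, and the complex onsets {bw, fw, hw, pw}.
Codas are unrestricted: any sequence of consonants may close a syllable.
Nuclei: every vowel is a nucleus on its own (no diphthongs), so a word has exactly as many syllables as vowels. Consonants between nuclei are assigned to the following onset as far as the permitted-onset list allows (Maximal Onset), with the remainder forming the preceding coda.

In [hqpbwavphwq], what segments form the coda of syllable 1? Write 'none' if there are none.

p

Nuclei (vowels): q, a, q → 3 syllables.
σ1/σ2 boundary: /pbw/ — longest licit onset from the right is /bw/, leaving /p/ as coda.
σ2/σ3 boundary: cluster /vphw/ — the longest permitted-onset suffix is /hw/; onset = /hw/, preceding coda = /vp/.
Result: hqp.bwavp.hwq.
Syllable 1 is /hqp/: onset /h/, nucleus /q/, coda /p/.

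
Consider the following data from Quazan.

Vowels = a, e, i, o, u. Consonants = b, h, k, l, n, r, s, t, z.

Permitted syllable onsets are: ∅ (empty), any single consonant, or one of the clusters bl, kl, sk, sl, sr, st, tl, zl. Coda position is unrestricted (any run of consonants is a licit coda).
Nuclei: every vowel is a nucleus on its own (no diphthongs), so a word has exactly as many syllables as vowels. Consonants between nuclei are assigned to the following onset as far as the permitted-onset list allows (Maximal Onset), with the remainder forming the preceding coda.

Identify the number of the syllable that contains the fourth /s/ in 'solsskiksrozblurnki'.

3

The vowels are o, i, o, u, i — 5 nuclei, so 5 syllables.
V1 /o/ – V2 /i/: /lssk/ splits as /ls/ + /sk/ (/sk/ is the longest suffix that is a licit onset).
V2 /i/ – V3 /o/: /ksr/ splits as /k/ + /sr/ (/sr/ is the longest suffix that is a licit onset).
V3 /o/ – V4 /u/: /zbl/; trying suffixes from longest down, /bl/ is the first permitted one, so coda /z/ | onset /bl/.
V4 /u/ – V5 /i/: /rnk/ — longest licit onset from the right is /k/, leaving /rn/ as coda.
Syllabification: sols.skik.sroz.blurn.ki.
The fourth /s/ is in the onset of syllable 3 (/sroz/).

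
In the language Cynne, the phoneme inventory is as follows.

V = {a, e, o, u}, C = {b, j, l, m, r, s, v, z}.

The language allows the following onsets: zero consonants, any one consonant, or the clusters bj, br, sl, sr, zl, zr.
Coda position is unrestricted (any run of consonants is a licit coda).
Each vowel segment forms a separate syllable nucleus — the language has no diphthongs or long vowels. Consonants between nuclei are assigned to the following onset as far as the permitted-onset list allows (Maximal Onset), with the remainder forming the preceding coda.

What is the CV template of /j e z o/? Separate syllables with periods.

CV.CV

The vowels are e, o — 2 nuclei, so 2 syllables.
V1 /e/ – V2 /o/: just /z/ — single C goes to the following onset.
Result: je.zo.
Mapping each syllable to C/V: /je/ → CV, /zo/ → CV.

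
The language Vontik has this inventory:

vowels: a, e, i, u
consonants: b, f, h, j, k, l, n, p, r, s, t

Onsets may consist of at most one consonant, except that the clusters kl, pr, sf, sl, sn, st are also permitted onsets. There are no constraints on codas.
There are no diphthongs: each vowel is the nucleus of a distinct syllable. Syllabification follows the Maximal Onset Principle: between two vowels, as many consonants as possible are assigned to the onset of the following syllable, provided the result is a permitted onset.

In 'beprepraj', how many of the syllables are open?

2

Nuclei (vowels): e, e, a → 3 syllables.
Between /e/ (V1) and /e/ (V2): /pr/ — entire cluster is a permitted onset → onset /pr/, coda ∅.
Between /e/ (V2) and /a/ (V3): /pr/ is a licit onset in full, so it all attaches to the next syllable.
Result: be.pre.praj.
Classifying each syllable: /be/ (open), /pre/ (open), /praj/ (closed).
Open syllables: 2.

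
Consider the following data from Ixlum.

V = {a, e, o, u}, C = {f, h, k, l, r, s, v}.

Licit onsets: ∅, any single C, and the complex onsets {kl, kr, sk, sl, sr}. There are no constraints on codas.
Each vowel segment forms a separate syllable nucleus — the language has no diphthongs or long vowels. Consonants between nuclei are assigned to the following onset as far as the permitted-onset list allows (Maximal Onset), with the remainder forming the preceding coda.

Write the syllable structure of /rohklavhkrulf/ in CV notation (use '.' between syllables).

CVC.CCVCC.CCVCC

Vowels present: o, a, u; each is a nucleus, giving 3 syllables.
Between /o/ (V1) and /a/ (V2): /hkl/ — longest licit onset from the right is /kl/, leaving /h/ as coda.
Between /a/ (V2) and /u/ (V3): /vhkr/ — longest licit onset from the right is /kr/, leaving /vh/ as coda.
Syllabification: roh.klavh.krulf.
Mapping each syllable to C/V: /roh/ → CVC, /klavh/ → CCVCC, /krulf/ → CCVCC.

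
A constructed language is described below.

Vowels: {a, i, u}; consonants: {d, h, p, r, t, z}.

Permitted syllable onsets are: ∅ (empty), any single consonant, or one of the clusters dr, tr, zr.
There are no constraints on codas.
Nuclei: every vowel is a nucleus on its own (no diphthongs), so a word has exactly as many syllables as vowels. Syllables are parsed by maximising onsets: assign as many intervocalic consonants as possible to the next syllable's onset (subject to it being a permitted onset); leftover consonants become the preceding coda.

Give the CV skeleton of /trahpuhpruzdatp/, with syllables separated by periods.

CCVC.CVCC.CVC.CVCC

Nuclei (vowels): a, u, u, a → 4 syllables.
Between /a/ (V1) and /u/ (V2): /hp/ splits as /h/ + /p/ (/p/ is the longest suffix that is a licit onset).
Between /u/ (V2) and /u/ (V3): /hpr/; trying suffixes from longest down, /r/ is the first permitted one, so coda /hp/ | onset /r/.
Between /u/ (V3) and /a/ (V4): /zd/ — longest licit onset from the right is /d/, leaving /z/ as coda.
Syllabification: trah.puhp.ruz.datp.
Mapping each syllable to C/V: /trah/ → CCVC, /puhp/ → CVCC, /ruz/ → CVC, /datp/ → CVCC.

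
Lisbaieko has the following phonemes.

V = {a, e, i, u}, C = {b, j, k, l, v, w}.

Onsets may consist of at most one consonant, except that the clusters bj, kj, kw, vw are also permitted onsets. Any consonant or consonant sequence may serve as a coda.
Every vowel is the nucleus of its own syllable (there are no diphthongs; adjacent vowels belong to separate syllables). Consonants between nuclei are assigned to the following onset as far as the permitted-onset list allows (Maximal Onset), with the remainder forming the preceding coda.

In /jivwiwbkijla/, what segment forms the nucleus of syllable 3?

i

Vowels present: i, i, i, a; each is a nucleus, giving 4 syllables.
The third nucleus (vowel 3 from the left) is /i/.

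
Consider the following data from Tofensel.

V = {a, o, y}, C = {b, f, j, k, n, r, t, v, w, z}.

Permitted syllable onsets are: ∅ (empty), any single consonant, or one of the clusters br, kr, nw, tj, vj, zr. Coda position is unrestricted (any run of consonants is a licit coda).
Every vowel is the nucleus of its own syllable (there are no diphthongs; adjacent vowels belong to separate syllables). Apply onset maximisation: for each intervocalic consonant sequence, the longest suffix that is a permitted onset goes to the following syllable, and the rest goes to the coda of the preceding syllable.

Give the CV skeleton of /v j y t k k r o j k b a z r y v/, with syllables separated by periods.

CCVCC.CCVCC.CV.CCVC

The vowels are y, o, a, y — 4 nuclei, so 4 syllables.
Between /y/ (V1) and /o/ (V2): cluster /tkkr/ — the longest permitted-onset suffix is /kr/; onset = /kr/, preceding coda = /tk/.
Between /o/ (V2) and /a/ (V3): /jkb/; trying suffixes from longest down, /b/ is the first permitted one, so coda /jk/ | onset /b/.
Between /a/ (V3) and /y/ (V4): /zr/ — entire cluster is a permitted onset → onset /zr/, coda ∅.
Putting it together: vjytk.krojk.ba.zryv.
Mapping each syllable to C/V: /vjytk/ → CCVCC, /krojk/ → CCVCC, /ba/ → CV, /zryv/ → CCVC.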